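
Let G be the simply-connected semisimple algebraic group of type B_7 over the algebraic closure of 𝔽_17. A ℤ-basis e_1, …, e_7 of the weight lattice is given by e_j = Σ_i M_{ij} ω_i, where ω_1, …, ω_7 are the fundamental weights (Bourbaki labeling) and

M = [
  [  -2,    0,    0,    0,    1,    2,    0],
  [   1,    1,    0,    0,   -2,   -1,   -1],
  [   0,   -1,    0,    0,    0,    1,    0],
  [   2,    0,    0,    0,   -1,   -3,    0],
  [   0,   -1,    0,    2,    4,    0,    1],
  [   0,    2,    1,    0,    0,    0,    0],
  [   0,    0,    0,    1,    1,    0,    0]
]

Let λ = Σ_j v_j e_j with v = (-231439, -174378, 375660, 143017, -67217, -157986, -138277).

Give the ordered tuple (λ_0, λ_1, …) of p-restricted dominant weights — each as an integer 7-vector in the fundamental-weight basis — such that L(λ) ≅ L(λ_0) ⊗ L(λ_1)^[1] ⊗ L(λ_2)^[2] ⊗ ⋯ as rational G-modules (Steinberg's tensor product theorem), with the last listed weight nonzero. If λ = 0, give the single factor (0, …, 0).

ω-coordinates c = M·v, v = (-231439, -174378, 375660, 143017, -67217, -157986, -138277):
  c_1 = (-2)·(-231439) + (0)·(-174378) + 0·375660 + 0·143017 + (1)·(-67217) + (2)·(-157986) + (0)·(-138277) = 79689
  c_2 = (1)·(-231439) + (1)·(-174378) + 0·375660 + 0·143017 + (-2)·(-67217) + (-1)·(-157986) + (-1)·(-138277) = 24880
  c_3 = (0)·(-231439) + (-1)·(-174378) + 0·375660 + 0·143017 + (0)·(-67217) + (1)·(-157986) + (0)·(-138277) = 16392
  c_4 = (2)·(-231439) + (0)·(-174378) + 0·375660 + 0·143017 + (-1)·(-67217) + (-3)·(-157986) + (0)·(-138277) = 78297
  c_5 = (0)·(-231439) + (-1)·(-174378) + 0·375660 + 2·143017 + (4)·(-67217) + (0)·(-157986) + (1)·(-138277) = 53267
  c_6 = (0)·(-231439) + (2)·(-174378) + 1·375660 + 0·143017 + (0)·(-67217) + (0)·(-157986) + (0)·(-138277) = 26904
  c_7 = (0)·(-231439) + (0)·(-174378) + 0·375660 + 1·143017 + (1)·(-67217) + (0)·(-157986) + (0)·(-138277) = 75800
Base-17 expansion of each c_i:
  c_1 = 79689 = 10·17^0 + 12·17^1 + 3·17^2 + 16·17^3
  c_2 = 24880 = 9·17^0 + 1·17^1 + 1·17^2 + 5·17^3
  c_3 = 16392 = 4·17^0 + 12·17^1 + 5·17^2 + 3·17^3
  c_4 = 78297 = 12·17^0 + 15·17^1 + 15·17^2 + 15·17^3
  c_5 = 53267 = 6·17^0 + 5·17^1 + 14·17^2 + 10·17^3
  c_6 = 26904 = 10·17^0 + 1·17^1 + 8·17^2 + 5·17^3
  c_7 = 75800 = 14·17^0 + 4·17^1 + 7·17^2 + 15·17^3
p-restricted factor λ_0 = (10, 9, 4, 12, 6, 10, 14)
p-restricted factor λ_1 = (12, 1, 12, 15, 5, 1, 4)
p-restricted factor λ_2 = (3, 1, 5, 15, 14, 8, 7)
p-restricted factor λ_3 = (16, 5, 3, 15, 10, 5, 15)

((10, 9, 4, 12, 6, 10, 14), (12, 1, 12, 15, 5, 1, 4), (3, 1, 5, 15, 14, 8, 7), (16, 5, 3, 15, 10, 5, 15))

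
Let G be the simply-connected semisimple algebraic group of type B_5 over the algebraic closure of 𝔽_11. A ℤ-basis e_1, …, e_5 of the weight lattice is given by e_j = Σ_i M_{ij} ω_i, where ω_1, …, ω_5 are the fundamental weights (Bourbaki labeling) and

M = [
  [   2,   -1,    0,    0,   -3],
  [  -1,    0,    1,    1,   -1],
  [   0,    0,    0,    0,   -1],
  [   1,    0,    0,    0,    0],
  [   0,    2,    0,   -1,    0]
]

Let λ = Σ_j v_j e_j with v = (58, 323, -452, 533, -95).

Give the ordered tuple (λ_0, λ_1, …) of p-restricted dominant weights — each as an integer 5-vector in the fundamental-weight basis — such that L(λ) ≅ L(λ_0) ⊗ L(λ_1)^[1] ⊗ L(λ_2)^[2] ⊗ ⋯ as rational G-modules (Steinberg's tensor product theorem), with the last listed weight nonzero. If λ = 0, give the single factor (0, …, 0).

((1, 8, 7, 3, 3), (7, 10, 8, 5, 10))

ω-coordinates c = M·v, v = (58, 323, -452, 533, -95):
  c_1 = 2*58 + -1*323 + 0*-452 + 0*533 + -3*-95 = 78
  c_2 = -1*58 + 0*323 + 1*-452 + 1*533 + -1*-95 = 118
  c_3 = 0*58 + 0*323 + 0*-452 + 0*533 + -1*-95 = 95
  c_4 = 1*58 + 0*323 + 0*-452 + 0*533 + 0*-95 = 58
  c_5 = 0*58 + 2*323 + 0*-452 + -1*533 + 0*-95 = 113
p = 11; digits c_i = Σ_j d_{ij}·11^j, 0 ≤ d_{ij} < 11:
  c_1 = 78 = 1·11^0 + 7·11^1
  c_2 = 118 = 8·11^0 + 10·11^1
  c_3 = 95 = 7·11^0 + 8·11^1
  c_4 = 58 = 3·11^0 + 5·11^1
  c_5 = 113 = 3·11^0 + 10·11^1
p-restricted factor λ_0 = (1, 8, 7, 3, 3)
p-restricted factor λ_1 = (7, 10, 8, 5, 10)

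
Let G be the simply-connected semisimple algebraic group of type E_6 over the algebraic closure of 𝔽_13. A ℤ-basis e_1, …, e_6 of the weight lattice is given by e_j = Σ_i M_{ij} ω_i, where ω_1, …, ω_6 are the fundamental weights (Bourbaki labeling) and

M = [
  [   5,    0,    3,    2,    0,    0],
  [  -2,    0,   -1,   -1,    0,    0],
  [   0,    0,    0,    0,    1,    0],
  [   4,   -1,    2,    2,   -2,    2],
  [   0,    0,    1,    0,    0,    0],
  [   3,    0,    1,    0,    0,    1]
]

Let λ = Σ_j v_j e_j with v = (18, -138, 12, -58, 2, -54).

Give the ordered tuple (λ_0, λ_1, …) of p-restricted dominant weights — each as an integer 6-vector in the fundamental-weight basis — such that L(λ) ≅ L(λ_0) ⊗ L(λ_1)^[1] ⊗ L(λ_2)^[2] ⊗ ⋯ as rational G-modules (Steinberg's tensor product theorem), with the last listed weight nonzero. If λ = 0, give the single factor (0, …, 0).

Change of basis e → ω: c = M·v where v = (18, -138, 12, -58, 2, -54):
  c_1 = 5·18 + (0)·(-138) + 3·12 + (2)·(-58) + 0·2 + (0)·(-54) = 10
  c_2 = (-2)·(18) + (0)·(-138) + (-1)·(12) + (-1)·(-58) + 0·2 + (0)·(-54) = 10
  c_3 = 0·18 + (0)·(-138) + 0·12 + (0)·(-58) + 1·2 + (0)·(-54) = 2
  c_4 = 4·18 + (-1)·(-138) + 2·12 + (2)·(-58) + (-2)·(2) + (2)·(-54) = 6
  c_5 = 0·18 + (0)·(-138) + 1·12 + (0)·(-58) + 0·2 + (0)·(-54) = 12
  c_6 = 3·18 + (0)·(-138) + 1·12 + (0)·(-58) + 0·2 + (1)·(-54) = 12
Base-13 expansion of each c_i:
  c_1 = 10 = 10·13^0
  c_2 = 10 = 10·13^0
  c_3 = 2 = 2·13^0
  c_4 = 6 = 6·13^0
  c_5 = 12 = 12·13^0
  c_6 = 12 = 12·13^0
Factor λ_0 = (10, 10, 2, 6, 12, 12)

((10, 10, 2, 6, 12, 12),)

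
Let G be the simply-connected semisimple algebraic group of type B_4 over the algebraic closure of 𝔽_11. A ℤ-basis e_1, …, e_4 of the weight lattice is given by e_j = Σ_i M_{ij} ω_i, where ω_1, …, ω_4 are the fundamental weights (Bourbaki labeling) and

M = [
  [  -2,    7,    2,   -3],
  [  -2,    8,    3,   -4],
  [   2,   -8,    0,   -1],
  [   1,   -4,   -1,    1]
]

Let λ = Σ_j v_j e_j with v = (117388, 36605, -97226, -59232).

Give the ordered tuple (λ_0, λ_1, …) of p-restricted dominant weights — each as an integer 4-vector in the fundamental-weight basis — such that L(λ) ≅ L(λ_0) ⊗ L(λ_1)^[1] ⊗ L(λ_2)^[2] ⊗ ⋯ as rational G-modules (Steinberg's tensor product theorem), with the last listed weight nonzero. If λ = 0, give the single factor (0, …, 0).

((6, 3, 2, 8), (9, 4, 7, 0), (5, 5, 9, 8), (3, 2, 0, 6))

ω-coordinates c = M·v, v = (117388, 36605, -97226, -59232):
  c_1 = (-2)·(117388) + 7·36605 + (2)·(-97226) + (-3)·(-59232) = 4703
  c_2 = (-2)·(117388) + 8·36605 + (3)·(-97226) + (-4)·(-59232) = 3314
  c_3 = 2·117388 + (-8)·(36605) + (0)·(-97226) + (-1)·(-59232) = 1168
  c_4 = 1·117388 + (-4)·(36605) + (-1)·(-97226) + (1)·(-59232) = 8962
p = 11; digits c_i = Σ_j d_{ij}·11^j, 0 ≤ d_{ij} < 11:
  c_1 = 4703 = 6·11^0 + 9·11^1 + 5·11^2 + 3·11^3
  c_2 = 3314 = 3·11^0 + 4·11^1 + 5·11^2 + 2·11^3
  c_3 = 1168 = 2·11^0 + 7·11^1 + 9·11^2
  c_4 = 8962 = 8·11^0 + 0·11^1 + 8·11^2 + 6·11^3
Factor λ_0 = (6, 3, 2, 8)
Factor λ_1 = (9, 4, 7, 0)
Factor λ_2 = (5, 5, 9, 8)
Factor λ_3 = (3, 2, 0, 6)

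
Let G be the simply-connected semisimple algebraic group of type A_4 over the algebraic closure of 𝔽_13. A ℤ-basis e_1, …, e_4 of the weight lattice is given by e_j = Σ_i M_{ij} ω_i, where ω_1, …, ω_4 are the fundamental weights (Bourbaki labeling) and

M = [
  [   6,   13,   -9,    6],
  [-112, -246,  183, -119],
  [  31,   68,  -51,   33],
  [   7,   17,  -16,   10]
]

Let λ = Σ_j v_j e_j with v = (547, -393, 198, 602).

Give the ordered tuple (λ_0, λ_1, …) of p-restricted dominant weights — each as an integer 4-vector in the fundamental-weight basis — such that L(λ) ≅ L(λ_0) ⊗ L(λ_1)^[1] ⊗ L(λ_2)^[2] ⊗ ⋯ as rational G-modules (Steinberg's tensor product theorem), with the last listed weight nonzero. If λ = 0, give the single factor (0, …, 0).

Change of basis e → ω: c = M·v where v = (547, -393, 198, 602):
  c_1 = 6·547 + (13)·(-393) + (-9)·(198) + 6·602 = 3
  c_2 = (-112)·(547) + (-246)·(-393) + 183·198 + (-119)·(602) = 10
  c_3 = 31·547 + (68)·(-393) + (-51)·(198) + 33·602 = 1
  c_4 = 7·547 + (17)·(-393) + (-16)·(198) + 10·602 = 0
Expand coordinatewise in base 13:
  c_1 = 3 = 3·13^0
  c_2 = 10 = 10·13^0
  c_3 = 1 = 1·13^0
  c_4 = 0
Factor λ_0 = (3, 10, 1, 0)

((3, 10, 1, 0),)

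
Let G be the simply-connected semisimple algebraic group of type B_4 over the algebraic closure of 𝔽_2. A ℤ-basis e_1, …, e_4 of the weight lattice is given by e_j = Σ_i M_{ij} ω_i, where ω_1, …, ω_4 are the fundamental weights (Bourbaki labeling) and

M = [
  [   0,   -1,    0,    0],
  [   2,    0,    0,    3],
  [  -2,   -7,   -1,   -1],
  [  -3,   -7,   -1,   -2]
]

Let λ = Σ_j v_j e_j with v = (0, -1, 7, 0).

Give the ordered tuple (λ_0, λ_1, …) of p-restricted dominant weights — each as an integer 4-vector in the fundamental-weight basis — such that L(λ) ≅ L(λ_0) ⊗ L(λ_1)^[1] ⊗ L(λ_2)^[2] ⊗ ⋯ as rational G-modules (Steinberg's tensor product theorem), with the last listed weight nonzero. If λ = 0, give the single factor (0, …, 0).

ω-coordinates c = M·v, v = (0, -1, 7, 0):
  c_1 = (0)·(0) + (-1)·(-1) + (0)·(7) + (0)·(0) = 1
  c_2 = (2)·(0) + (0)·(-1) + (0)·(7) + (3)·(0) = 0
  c_3 = (-2)·(0) + (-7)·(-1) + (-1)·(7) + (-1)·(0) = 0
  c_4 = (-3)·(0) + (-7)·(-1) + (-1)·(7) + (-2)·(0) = 0
Expand coordinatewise in base 2:
  c_1 = 1 = 1·2^0
  c_2 = 0
  c_3 = 0
  c_4 = 0
p-restricted factor λ_0 = (1, 0, 0, 0)

((1, 0, 0, 0),)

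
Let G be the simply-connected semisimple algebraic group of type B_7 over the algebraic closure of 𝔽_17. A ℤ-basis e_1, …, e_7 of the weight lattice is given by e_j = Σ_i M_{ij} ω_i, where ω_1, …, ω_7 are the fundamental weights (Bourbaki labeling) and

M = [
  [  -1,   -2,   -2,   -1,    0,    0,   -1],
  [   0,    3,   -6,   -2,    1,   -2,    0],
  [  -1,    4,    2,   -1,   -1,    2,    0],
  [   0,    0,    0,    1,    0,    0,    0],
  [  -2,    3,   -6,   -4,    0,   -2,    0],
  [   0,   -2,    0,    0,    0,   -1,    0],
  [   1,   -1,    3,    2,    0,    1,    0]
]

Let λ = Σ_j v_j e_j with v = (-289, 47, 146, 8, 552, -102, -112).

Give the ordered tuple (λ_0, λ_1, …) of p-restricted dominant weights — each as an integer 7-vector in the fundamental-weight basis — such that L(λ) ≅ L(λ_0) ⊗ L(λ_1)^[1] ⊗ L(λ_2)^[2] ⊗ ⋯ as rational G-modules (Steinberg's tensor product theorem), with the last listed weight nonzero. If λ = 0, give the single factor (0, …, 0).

((7, 5, 5, 8, 15, 8, 16),)

ω-coordinates c = M·v, v = (-289, 47, 146, 8, 552, -102, -112):
  c_1 = (-1)·(-289) + (-2)·(47) + (-2)·(146) + (-1)·(8) + 0·552 + (0)·(-102) + (-1)·(-112) = 7
  c_2 = (0)·(-289) + 3·47 + (-6)·(146) + (-2)·(8) + 1·552 + (-2)·(-102) + (0)·(-112) = 5
  c_3 = (-1)·(-289) + 4·47 + 2·146 + (-1)·(8) + (-1)·(552) + (2)·(-102) + (0)·(-112) = 5
  c_4 = (0)·(-289) + 0·47 + 0·146 + 1·8 + 0·552 + (0)·(-102) + (0)·(-112) = 8
  c_5 = (-2)·(-289) + 3·47 + (-6)·(146) + (-4)·(8) + 0·552 + (-2)·(-102) + (0)·(-112) = 15
  c_6 = (0)·(-289) + (-2)·(47) + 0·146 + 0·8 + 0·552 + (-1)·(-102) + (0)·(-112) = 8
  c_7 = (1)·(-289) + (-1)·(47) + 3·146 + 2·8 + 0·552 + (1)·(-102) + (0)·(-112) = 16
p = 17; digits c_i = Σ_j d_{ij}·17^j, 0 ≤ d_{ij} < 17:
  c_1 = 7 = 7·17^0
  c_2 = 5 = 5·17^0
  c_3 = 5 = 5·17^0
  c_4 = 8 = 8·17^0
  c_5 = 15 = 15·17^0
  c_6 = 8 = 8·17^0
  c_7 = 16 = 16·17^0
λ_0 = (7, 5, 5, 8, 15, 8, 16)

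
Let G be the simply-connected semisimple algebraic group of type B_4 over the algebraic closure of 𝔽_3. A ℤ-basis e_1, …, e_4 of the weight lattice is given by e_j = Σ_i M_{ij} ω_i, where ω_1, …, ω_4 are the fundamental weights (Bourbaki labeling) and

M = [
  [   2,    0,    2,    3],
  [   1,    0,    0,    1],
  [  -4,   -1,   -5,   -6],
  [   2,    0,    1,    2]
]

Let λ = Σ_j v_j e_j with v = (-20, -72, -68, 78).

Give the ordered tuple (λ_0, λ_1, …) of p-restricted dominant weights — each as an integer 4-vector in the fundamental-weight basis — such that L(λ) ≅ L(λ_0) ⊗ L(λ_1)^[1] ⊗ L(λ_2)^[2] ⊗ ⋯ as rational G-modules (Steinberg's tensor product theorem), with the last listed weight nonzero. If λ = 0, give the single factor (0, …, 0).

((1, 1, 0, 0), (1, 1, 2, 1), (0, 0, 2, 2), (2, 2, 0, 1))

Change of basis e → ω: c = M·v where v = (-20, -72, -68, 78):
  c_1 = (2)·(-20) + (0)·(-72) + (2)·(-68) + (3)·(78) = 58
  c_2 = (1)·(-20) + (0)·(-72) + (0)·(-68) + (1)·(78) = 58
  c_3 = (-4)·(-20) + (-1)·(-72) + (-5)·(-68) + (-6)·(78) = 24
  c_4 = (2)·(-20) + (0)·(-72) + (1)·(-68) + (2)·(78) = 48
Writing each c_i in base p = 3:
  c_1 = 58 = 1·3^0 + 1·3^1 + 0·3^2 + 2·3^3
  c_2 = 58 = 1·3^0 + 1·3^1 + 0·3^2 + 2·3^3
  c_3 = 24 = 0·3^0 + 2·3^1 + 2·3^2
  c_4 = 48 = 0·3^0 + 1·3^1 + 2·3^2 + 1·3^3
λ_0 = (1, 1, 0, 0)
λ_1 = (1, 1, 2, 1)
λ_2 = (0, 0, 2, 2)
λ_3 = (2, 2, 0, 1)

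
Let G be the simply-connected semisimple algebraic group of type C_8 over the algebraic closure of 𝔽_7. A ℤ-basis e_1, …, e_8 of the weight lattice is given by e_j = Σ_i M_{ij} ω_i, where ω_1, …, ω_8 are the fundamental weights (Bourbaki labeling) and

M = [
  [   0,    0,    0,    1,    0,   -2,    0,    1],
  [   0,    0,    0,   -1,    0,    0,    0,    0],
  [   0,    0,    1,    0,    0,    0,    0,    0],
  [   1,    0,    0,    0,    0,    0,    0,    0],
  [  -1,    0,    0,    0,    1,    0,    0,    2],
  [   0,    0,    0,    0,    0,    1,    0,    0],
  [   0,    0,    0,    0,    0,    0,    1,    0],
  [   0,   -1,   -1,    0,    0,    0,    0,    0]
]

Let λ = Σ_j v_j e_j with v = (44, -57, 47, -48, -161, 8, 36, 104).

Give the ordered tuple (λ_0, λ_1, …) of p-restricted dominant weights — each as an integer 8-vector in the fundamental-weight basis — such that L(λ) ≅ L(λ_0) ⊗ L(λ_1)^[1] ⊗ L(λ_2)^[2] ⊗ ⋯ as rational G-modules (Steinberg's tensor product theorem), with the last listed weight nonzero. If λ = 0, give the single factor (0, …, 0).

((5, 6, 5, 2, 3, 1, 1, 3), (5, 6, 6, 6, 0, 1, 5, 1))

Converting to the ω-basis (c_i = row i of M dotted with v = (44, -57, 47, -48, -161, 8, 36, 104)):
  c_1 = 0·44 + (0)·(-57) + 0·47 + (1)·(-48) + (0)·(-161) + (-2)·(8) + 0·36 + 1·104 = 40
  c_2 = 0·44 + (0)·(-57) + 0·47 + (-1)·(-48) + (0)·(-161) + 0·8 + 0·36 + 0·104 = 48
  c_3 = 0·44 + (0)·(-57) + 1·47 + (0)·(-48) + (0)·(-161) + 0·8 + 0·36 + 0·104 = 47
  c_4 = 1·44 + (0)·(-57) + 0·47 + (0)·(-48) + (0)·(-161) + 0·8 + 0·36 + 0·104 = 44
  c_5 = (-1)·(44) + (0)·(-57) + 0·47 + (0)·(-48) + (1)·(-161) + 0·8 + 0·36 + 2·104 = 3
  c_6 = 0·44 + (0)·(-57) + 0·47 + (0)·(-48) + (0)·(-161) + 1·8 + 0·36 + 0·104 = 8
  c_7 = 0·44 + (0)·(-57) + 0·47 + (0)·(-48) + (0)·(-161) + 0·8 + 1·36 + 0·104 = 36
  c_8 = 0·44 + (-1)·(-57) + (-1)·(47) + (0)·(-48) + (0)·(-161) + 0·8 + 0·36 + 0·104 = 10
Writing each c_i in base p = 7:
  c_1 = 40 = 5·7^0 + 5·7^1
  c_2 = 48 = 6·7^0 + 6·7^1
  c_3 = 47 = 5·7^0 + 6·7^1
  c_4 = 44 = 2·7^0 + 6·7^1
  c_5 = 3 = 3·7^0
  c_6 = 8 = 1·7^0 + 1·7^1
  c_7 = 36 = 1·7^0 + 5·7^1
  c_8 = 10 = 3·7^0 + 1·7^1
Factor λ_0 = (5, 6, 5, 2, 3, 1, 1, 3)
Factor λ_1 = (5, 6, 6, 6, 0, 1, 5, 1)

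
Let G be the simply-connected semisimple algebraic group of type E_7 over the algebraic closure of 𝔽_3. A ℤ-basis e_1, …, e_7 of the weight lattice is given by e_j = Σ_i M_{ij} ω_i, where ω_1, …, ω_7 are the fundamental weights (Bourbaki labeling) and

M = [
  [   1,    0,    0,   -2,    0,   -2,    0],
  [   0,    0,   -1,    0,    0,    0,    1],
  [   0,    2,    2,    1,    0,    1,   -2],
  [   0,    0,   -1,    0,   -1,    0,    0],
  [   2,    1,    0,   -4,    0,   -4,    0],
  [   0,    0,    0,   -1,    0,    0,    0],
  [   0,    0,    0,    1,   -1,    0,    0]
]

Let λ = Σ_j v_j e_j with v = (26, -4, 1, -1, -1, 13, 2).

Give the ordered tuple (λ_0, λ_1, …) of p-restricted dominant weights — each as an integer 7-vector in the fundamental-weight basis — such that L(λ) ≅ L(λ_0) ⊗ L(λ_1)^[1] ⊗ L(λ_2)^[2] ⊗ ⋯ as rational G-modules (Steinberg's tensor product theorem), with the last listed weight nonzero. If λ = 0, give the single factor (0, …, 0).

Change of basis e → ω: c = M·v where v = (26, -4, 1, -1, -1, 13, 2):
  c_1 = (1)·(26) + (0)·(-4) + (0)·(1) + (-2)·(-1) + (0)·(-1) + (-2)·(13) + (0)·(2) = 2
  c_2 = (0)·(26) + (0)·(-4) + (-1)·(1) + (0)·(-1) + (0)·(-1) + (0)·(13) + (1)·(2) = 1
  c_3 = (0)·(26) + (2)·(-4) + (2)·(1) + (1)·(-1) + (0)·(-1) + (1)·(13) + (-2)·(2) = 2
  c_4 = (0)·(26) + (0)·(-4) + (-1)·(1) + (0)·(-1) + (-1)·(-1) + (0)·(13) + (0)·(2) = 0
  c_5 = (2)·(26) + (1)·(-4) + (0)·(1) + (-4)·(-1) + (0)·(-1) + (-4)·(13) + (0)·(2) = 0
  c_6 = (0)·(26) + (0)·(-4) + (0)·(1) + (-1)·(-1) + (0)·(-1) + (0)·(13) + (0)·(2) = 1
  c_7 = (0)·(26) + (0)·(-4) + (0)·(1) + (1)·(-1) + (-1)·(-1) + (0)·(13) + (0)·(2) = 0
Expand coordinatewise in base 3:
  c_1 = 2 = 2·3^0
  c_2 = 1 = 1·3^0
  c_3 = 2 = 2·3^0
  c_4 = 0
  c_5 = 0
  c_6 = 1 = 1·3^0
  c_7 = 0
p-restricted factor λ_0 = (2, 1, 2, 0, 0, 1, 0)

((2, 1, 2, 0, 0, 1, 0),)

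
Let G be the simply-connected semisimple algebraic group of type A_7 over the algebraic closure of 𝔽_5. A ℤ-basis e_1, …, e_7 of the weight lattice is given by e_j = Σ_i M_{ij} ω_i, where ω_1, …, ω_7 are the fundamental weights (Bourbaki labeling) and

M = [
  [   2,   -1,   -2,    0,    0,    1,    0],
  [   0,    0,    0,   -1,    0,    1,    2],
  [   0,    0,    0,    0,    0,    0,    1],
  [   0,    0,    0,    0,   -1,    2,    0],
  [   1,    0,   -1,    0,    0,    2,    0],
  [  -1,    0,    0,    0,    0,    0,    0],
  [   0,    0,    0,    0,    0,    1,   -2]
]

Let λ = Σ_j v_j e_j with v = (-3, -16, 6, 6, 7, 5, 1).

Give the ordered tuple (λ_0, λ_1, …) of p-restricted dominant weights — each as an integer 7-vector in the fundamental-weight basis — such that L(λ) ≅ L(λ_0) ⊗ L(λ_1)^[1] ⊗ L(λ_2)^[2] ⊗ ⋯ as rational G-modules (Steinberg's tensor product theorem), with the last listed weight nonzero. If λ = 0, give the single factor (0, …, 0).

((3, 1, 1, 3, 1, 3, 3),)

In the fundamental-weight basis, λ has coordinates c = M·v (v = (-3, -16, 6, 6, 7, 5, 1)):
  c_1 = (2)·(-3) + (-1)·(-16) + (-2)·(6) + 0·6 + 0·7 + 1·5 + 0·1 = 3
  c_2 = (0)·(-3) + (0)·(-16) + 0·6 + (-1)·(6) + 0·7 + 1·5 + 2·1 = 1
  c_3 = (0)·(-3) + (0)·(-16) + 0·6 + 0·6 + 0·7 + 0·5 + 1·1 = 1
  c_4 = (0)·(-3) + (0)·(-16) + 0·6 + 0·6 + (-1)·(7) + 2·5 + 0·1 = 3
  c_5 = (1)·(-3) + (0)·(-16) + (-1)·(6) + 0·6 + 0·7 + 2·5 + 0·1 = 1
  c_6 = (-1)·(-3) + (0)·(-16) + 0·6 + 0·6 + 0·7 + 0·5 + 0·1 = 3
  c_7 = (0)·(-3) + (0)·(-16) + 0·6 + 0·6 + 0·7 + 1·5 + (-2)·(1) = 3
Expand coordinatewise in base 5:
  c_1 = 3 = 3·5^0
  c_2 = 1 = 1·5^0
  c_3 = 1 = 1·5^0
  c_4 = 3 = 3·5^0
  c_5 = 1 = 1·5^0
  c_6 = 3 = 3·5^0
  c_7 = 3 = 3·5^0
Factor λ_0 = (3, 1, 1, 3, 1, 3, 3)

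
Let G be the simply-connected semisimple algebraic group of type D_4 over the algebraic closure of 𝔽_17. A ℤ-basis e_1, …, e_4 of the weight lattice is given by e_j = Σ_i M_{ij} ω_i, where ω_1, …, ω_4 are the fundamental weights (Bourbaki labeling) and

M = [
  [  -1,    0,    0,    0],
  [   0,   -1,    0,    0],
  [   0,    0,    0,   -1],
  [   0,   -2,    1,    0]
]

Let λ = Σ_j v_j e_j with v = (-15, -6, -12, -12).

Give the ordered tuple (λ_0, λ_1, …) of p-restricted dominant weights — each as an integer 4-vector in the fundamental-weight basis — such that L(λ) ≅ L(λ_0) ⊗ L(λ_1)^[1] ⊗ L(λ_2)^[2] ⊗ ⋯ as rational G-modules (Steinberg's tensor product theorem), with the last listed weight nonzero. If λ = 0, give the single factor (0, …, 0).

((15, 6, 12, 0),)

Converting to the ω-basis (c_i = row i of M dotted with v = (-15, -6, -12, -12)):
  c_1 = -1*-15 + 0*-6 + 0*-12 + 0*-12 = 15
  c_2 = 0*-15 + -1*-6 + 0*-12 + 0*-12 = 6
  c_3 = 0*-15 + 0*-6 + 0*-12 + -1*-12 = 12
  c_4 = 0*-15 + -2*-6 + 1*-12 + 0*-12 = 0
Writing each c_i in base p = 17:
  c_1 = 15 = 15·17^0
  c_2 = 6 = 6·17^0
  c_3 = 12 = 12·17^0
  c_4 = 0
λ_0 = (15, 6, 12, 0)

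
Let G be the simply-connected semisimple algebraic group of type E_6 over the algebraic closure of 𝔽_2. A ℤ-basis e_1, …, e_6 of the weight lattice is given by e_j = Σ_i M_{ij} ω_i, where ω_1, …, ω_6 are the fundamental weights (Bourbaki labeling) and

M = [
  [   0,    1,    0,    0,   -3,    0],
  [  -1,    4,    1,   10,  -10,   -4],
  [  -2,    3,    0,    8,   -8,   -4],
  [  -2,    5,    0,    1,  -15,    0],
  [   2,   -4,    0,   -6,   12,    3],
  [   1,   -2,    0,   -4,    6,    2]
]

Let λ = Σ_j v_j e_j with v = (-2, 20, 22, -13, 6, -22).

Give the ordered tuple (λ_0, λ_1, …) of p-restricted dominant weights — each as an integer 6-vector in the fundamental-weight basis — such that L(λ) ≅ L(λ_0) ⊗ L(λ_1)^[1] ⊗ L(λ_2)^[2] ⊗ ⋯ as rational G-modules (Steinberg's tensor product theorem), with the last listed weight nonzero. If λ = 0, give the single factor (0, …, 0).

Compute c_i = Σ_j M_{ij} v_j with v = (-2, 20, 22, -13, 6, -22):
  c_1 = (0)·(-2) + 1·20 + 0·22 + (0)·(-13) + (-3)·(6) + (0)·(-22) = 2
  c_2 = (-1)·(-2) + 4·20 + 1·22 + (10)·(-13) + (-10)·(6) + (-4)·(-22) = 2
  c_3 = (-2)·(-2) + 3·20 + 0·22 + (8)·(-13) + (-8)·(6) + (-4)·(-22) = 0
  c_4 = (-2)·(-2) + 5·20 + 0·22 + (1)·(-13) + (-15)·(6) + (0)·(-22) = 1
  c_5 = (2)·(-2) + (-4)·(20) + 0·22 + (-6)·(-13) + 12·6 + (3)·(-22) = 0
  c_6 = (1)·(-2) + (-2)·(20) + 0·22 + (-4)·(-13) + 6·6 + (2)·(-22) = 2
Base-2 expansion of each c_i:
  c_1 = 2 = 0·2^0 + 1·2^1
  c_2 = 2 = 0·2^0 + 1·2^1
  c_3 = 0
  c_4 = 1 = 1·2^0
  c_5 = 0
  c_6 = 2 = 0·2^0 + 1·2^1
λ_0 = (0, 0, 0, 1, 0, 0)
λ_1 = (1, 1, 0, 0, 0, 1)

((0, 0, 0, 1, 0, 0), (1, 1, 0, 0, 0, 1))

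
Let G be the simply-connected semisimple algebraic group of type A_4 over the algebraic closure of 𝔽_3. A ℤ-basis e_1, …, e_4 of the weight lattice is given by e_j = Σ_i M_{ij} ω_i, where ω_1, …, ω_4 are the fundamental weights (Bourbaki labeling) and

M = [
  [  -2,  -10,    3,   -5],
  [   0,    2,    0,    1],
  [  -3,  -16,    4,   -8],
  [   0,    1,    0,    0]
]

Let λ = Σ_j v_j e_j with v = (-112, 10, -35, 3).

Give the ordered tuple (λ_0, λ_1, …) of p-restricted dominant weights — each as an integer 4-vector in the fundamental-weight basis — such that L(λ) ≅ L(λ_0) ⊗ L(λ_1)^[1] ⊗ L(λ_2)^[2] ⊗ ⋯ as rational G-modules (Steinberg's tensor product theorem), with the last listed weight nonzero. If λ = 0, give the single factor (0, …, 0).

((1, 2, 0, 1), (1, 1, 1, 0), (0, 2, 1, 1))

In the fundamental-weight basis, λ has coordinates c = M·v (v = (-112, 10, -35, 3)):
  c_1 = (-2)·(-112) + (-10)·(10) + (3)·(-35) + (-5)·(3) = 4
  c_2 = (0)·(-112) + (2)·(10) + (0)·(-35) + (1)·(3) = 23
  c_3 = (-3)·(-112) + (-16)·(10) + (4)·(-35) + (-8)·(3) = 12
  c_4 = (0)·(-112) + (1)·(10) + (0)·(-35) + (0)·(3) = 10
Base-3 expansion of each c_i:
  c_1 = 4 = 1·3^0 + 1·3^1
  c_2 = 23 = 2·3^0 + 1·3^1 + 2·3^2
  c_3 = 12 = 0·3^0 + 1·3^1 + 1·3^2
  c_4 = 10 = 1·3^0 + 0·3^1 + 1·3^2
p-restricted factor λ_0 = (1, 2, 0, 1)
p-restricted factor λ_1 = (1, 1, 1, 0)
p-restricted factor λ_2 = (0, 2, 1, 1)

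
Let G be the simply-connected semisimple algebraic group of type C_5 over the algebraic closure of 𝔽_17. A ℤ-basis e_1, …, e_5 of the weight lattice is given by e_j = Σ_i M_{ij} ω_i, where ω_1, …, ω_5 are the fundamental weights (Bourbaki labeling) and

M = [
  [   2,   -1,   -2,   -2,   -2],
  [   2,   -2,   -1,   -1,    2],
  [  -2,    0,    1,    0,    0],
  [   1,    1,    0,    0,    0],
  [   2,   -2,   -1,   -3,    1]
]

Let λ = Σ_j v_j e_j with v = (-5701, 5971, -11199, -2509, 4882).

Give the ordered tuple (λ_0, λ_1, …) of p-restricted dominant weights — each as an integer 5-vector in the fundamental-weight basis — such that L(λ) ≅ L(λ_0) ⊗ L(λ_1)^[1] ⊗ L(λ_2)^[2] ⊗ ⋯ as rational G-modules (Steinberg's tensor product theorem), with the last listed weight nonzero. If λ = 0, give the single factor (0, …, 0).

((7, 9, 16, 15, 9), (16, 7, 11, 15, 15))

Compute c_i = Σ_j M_{ij} v_j with v = (-5701, 5971, -11199, -2509, 4882):
  c_1 = (2)·(-5701) + (-1)·(5971) + (-2)·(-11199) + (-2)·(-2509) + (-2)·(4882) = 279
  c_2 = (2)·(-5701) + (-2)·(5971) + (-1)·(-11199) + (-1)·(-2509) + (2)·(4882) = 128
  c_3 = (-2)·(-5701) + (0)·(5971) + (1)·(-11199) + (0)·(-2509) + (0)·(4882) = 203
  c_4 = (1)·(-5701) + (1)·(5971) + (0)·(-11199) + (0)·(-2509) + (0)·(4882) = 270
  c_5 = (2)·(-5701) + (-2)·(5971) + (-1)·(-11199) + (-3)·(-2509) + (1)·(4882) = 264
Writing each c_i in base p = 17:
  c_1 = 279 = 7·17^0 + 16·17^1
  c_2 = 128 = 9·17^0 + 7·17^1
  c_3 = 203 = 16·17^0 + 11·17^1
  c_4 = 270 = 15·17^0 + 15·17^1
  c_5 = 264 = 9·17^0 + 15·17^1
Factor λ_0 = (7, 9, 16, 15, 9)
Factor λ_1 = (16, 7, 11, 15, 15)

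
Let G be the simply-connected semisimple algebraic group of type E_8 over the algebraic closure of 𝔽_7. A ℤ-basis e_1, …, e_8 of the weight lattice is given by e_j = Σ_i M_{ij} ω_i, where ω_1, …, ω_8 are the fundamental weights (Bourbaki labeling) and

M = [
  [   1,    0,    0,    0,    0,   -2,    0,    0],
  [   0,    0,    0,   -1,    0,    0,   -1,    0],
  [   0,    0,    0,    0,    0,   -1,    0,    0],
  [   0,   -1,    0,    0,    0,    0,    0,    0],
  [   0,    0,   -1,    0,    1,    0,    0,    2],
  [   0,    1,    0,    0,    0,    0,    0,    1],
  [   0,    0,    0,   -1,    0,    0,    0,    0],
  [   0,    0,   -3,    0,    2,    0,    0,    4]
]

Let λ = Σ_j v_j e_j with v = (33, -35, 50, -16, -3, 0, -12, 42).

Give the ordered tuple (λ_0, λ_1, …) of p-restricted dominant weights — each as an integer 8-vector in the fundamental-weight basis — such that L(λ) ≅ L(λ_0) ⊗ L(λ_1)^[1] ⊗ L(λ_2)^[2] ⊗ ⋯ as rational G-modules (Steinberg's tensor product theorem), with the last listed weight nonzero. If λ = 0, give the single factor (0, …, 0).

Converting to the ω-basis (c_i = row i of M dotted with v = (33, -35, 50, -16, -3, 0, -12, 42)):
  c_1 = (1)·(33) + (0)·(-35) + (0)·(50) + (0)·(-16) + (0)·(-3) + (-2)·(0) + (0)·(-12) + (0)·(42) = 33
  c_2 = (0)·(33) + (0)·(-35) + (0)·(50) + (-1)·(-16) + (0)·(-3) + (0)·(0) + (-1)·(-12) + (0)·(42) = 28
  c_3 = (0)·(33) + (0)·(-35) + (0)·(50) + (0)·(-16) + (0)·(-3) + (-1)·(0) + (0)·(-12) + (0)·(42) = 0
  c_4 = (0)·(33) + (-1)·(-35) + (0)·(50) + (0)·(-16) + (0)·(-3) + (0)·(0) + (0)·(-12) + (0)·(42) = 35
  c_5 = (0)·(33) + (0)·(-35) + (-1)·(50) + (0)·(-16) + (1)·(-3) + (0)·(0) + (0)·(-12) + (2)·(42) = 31
  c_6 = (0)·(33) + (1)·(-35) + (0)·(50) + (0)·(-16) + (0)·(-3) + (0)·(0) + (0)·(-12) + (1)·(42) = 7
  c_7 = (0)·(33) + (0)·(-35) + (0)·(50) + (-1)·(-16) + (0)·(-3) + (0)·(0) + (0)·(-12) + (0)·(42) = 16
  c_8 = (0)·(33) + (0)·(-35) + (-3)·(50) + (0)·(-16) + (2)·(-3) + (0)·(0) + (0)·(-12) + (4)·(42) = 12
p = 7; digits c_i = Σ_j d_{ij}·7^j, 0 ≤ d_{ij} < 7:
  c_1 = 33 = 5·7^0 + 4·7^1
  c_2 = 28 = 0·7^0 + 4·7^1
  c_3 = 0
  c_4 = 35 = 0·7^0 + 5·7^1
  c_5 = 31 = 3·7^0 + 4·7^1
  c_6 = 7 = 0·7^0 + 1·7^1
  c_7 = 16 = 2·7^0 + 2·7^1
  c_8 = 12 = 5·7^0 + 1·7^1
Factor λ_0 = (5, 0, 0, 0, 3, 0, 2, 5)
Factor λ_1 = (4, 4, 0, 5, 4, 1, 2, 1)

((5, 0, 0, 0, 3, 0, 2, 5), (4, 4, 0, 5, 4, 1, 2, 1))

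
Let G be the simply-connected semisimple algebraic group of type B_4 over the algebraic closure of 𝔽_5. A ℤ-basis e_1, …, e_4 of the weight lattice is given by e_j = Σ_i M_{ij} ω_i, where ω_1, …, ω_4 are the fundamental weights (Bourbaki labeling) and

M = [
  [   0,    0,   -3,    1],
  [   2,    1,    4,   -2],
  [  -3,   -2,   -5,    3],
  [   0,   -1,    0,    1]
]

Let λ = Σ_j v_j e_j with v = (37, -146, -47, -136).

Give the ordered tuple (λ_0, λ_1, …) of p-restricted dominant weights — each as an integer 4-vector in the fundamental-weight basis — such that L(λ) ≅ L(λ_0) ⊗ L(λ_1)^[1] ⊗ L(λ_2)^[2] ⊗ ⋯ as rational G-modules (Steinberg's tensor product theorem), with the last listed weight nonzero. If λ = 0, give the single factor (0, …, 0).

((0, 2, 3, 0), (1, 2, 1, 2))

In the fundamental-weight basis, λ has coordinates c = M·v (v = (37, -146, -47, -136)):
  c_1 = 0*37 + 0*-146 + -3*-47 + 1*-136 = 5
  c_2 = 2*37 + 1*-146 + 4*-47 + -2*-136 = 12
  c_3 = -3*37 + -2*-146 + -5*-47 + 3*-136 = 8
  c_4 = 0*37 + -1*-146 + 0*-47 + 1*-136 = 10
p = 5; digits c_i = Σ_j d_{ij}·5^j, 0 ≤ d_{ij} < 5:
  c_1 = 5 = 0·5^0 + 1·5^1
  c_2 = 12 = 2·5^0 + 2·5^1
  c_3 = 8 = 3·5^0 + 1·5^1
  c_4 = 10 = 0·5^0 + 2·5^1
p-restricted factor λ_0 = (0, 2, 3, 0)
p-restricted factor λ_1 = (1, 2, 1, 2)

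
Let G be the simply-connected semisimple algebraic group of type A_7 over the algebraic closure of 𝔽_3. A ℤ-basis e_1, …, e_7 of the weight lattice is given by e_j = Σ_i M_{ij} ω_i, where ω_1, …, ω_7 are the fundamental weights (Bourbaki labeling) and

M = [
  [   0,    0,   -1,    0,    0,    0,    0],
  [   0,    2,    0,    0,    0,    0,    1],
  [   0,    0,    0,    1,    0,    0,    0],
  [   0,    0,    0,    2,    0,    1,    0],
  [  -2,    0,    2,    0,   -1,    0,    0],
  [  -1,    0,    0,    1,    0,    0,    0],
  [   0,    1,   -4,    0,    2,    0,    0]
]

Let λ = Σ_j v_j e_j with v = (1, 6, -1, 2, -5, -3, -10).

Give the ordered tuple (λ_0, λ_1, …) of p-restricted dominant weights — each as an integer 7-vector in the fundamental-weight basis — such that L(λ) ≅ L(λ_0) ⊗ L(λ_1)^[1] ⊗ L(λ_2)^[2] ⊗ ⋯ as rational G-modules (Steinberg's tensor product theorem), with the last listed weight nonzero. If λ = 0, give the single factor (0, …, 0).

In the fundamental-weight basis, λ has coordinates c = M·v (v = (1, 6, -1, 2, -5, -3, -10)):
  c_1 = (0)·(1) + (0)·(6) + (-1)·(-1) + (0)·(2) + (0)·(-5) + (0)·(-3) + (0)·(-10) = 1
  c_2 = (0)·(1) + (2)·(6) + (0)·(-1) + (0)·(2) + (0)·(-5) + (0)·(-3) + (1)·(-10) = 2
  c_3 = (0)·(1) + (0)·(6) + (0)·(-1) + (1)·(2) + (0)·(-5) + (0)·(-3) + (0)·(-10) = 2
  c_4 = (0)·(1) + (0)·(6) + (0)·(-1) + (2)·(2) + (0)·(-5) + (1)·(-3) + (0)·(-10) = 1
  c_5 = (-2)·(1) + (0)·(6) + (2)·(-1) + (0)·(2) + (-1)·(-5) + (0)·(-3) + (0)·(-10) = 1
  c_6 = (-1)·(1) + (0)·(6) + (0)·(-1) + (1)·(2) + (0)·(-5) + (0)·(-3) + (0)·(-10) = 1
  c_7 = (0)·(1) + (1)·(6) + (-4)·(-1) + (0)·(2) + (2)·(-5) + (0)·(-3) + (0)·(-10) = 0
Base-3 expansion of each c_i:
  c_1 = 1 = 1·3^0
  c_2 = 2 = 2·3^0
  c_3 = 2 = 2·3^0
  c_4 = 1 = 1·3^0
  c_5 = 1 = 1·3^0
  c_6 = 1 = 1·3^0
  c_7 = 0
λ_0 = (1, 2, 2, 1, 1, 1, 0)

((1, 2, 2, 1, 1, 1, 0),)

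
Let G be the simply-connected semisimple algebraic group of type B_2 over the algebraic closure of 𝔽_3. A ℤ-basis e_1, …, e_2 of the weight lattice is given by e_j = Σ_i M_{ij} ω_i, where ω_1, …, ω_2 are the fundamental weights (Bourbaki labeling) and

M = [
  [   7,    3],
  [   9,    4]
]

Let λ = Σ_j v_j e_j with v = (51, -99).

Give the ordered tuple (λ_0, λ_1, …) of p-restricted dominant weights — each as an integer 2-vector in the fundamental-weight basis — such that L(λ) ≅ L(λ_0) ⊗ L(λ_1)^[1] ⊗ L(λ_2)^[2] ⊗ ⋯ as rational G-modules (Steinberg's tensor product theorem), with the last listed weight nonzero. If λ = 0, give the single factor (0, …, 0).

((0, 0), (2, 0), (0, 1), (2, 2))

ω-coordinates c = M·v, v = (51, -99):
  c_1 = (7)·(51) + (3)·(-99) = 60
  c_2 = (9)·(51) + (4)·(-99) = 63
Base-3 expansion of each c_i:
  c_1 = 60 = 0·3^0 + 2·3^1 + 0·3^2 + 2·3^3
  c_2 = 63 = 0·3^0 + 0·3^1 + 1·3^2 + 2·3^3
p-restricted factor λ_0 = (0, 0)
p-restricted factor λ_1 = (2, 0)
p-restricted factor λ_2 = (0, 1)
p-restricted factor λ_3 = (2, 2)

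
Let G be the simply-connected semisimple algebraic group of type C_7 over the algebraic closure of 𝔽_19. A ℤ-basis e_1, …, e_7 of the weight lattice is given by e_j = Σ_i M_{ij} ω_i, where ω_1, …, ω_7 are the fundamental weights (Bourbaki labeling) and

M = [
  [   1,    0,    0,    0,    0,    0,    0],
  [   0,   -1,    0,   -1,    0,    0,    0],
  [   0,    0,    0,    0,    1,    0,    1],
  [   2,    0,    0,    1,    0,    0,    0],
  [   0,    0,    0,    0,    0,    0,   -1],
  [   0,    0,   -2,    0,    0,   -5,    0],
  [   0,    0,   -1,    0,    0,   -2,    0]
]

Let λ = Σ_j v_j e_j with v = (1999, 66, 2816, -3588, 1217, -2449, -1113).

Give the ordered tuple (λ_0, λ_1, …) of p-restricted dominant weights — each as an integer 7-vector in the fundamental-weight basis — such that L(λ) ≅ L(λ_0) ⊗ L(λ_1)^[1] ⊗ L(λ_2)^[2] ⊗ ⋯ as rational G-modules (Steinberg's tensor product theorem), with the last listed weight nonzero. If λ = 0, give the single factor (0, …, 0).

Change of basis e → ω: c = M·v where v = (1999, 66, 2816, -3588, 1217, -2449, -1113):
  c_1 = 1·1999 + 0·66 + 0·2816 + (0)·(-3588) + 0·1217 + (0)·(-2449) + (0)·(-1113) = 1999
  c_2 = 0·1999 + (-1)·(66) + 0·2816 + (-1)·(-3588) + 0·1217 + (0)·(-2449) + (0)·(-1113) = 3522
  c_3 = 0·1999 + 0·66 + 0·2816 + (0)·(-3588) + 1·1217 + (0)·(-2449) + (1)·(-1113) = 104
  c_4 = 2·1999 + 0·66 + 0·2816 + (1)·(-3588) + 0·1217 + (0)·(-2449) + (0)·(-1113) = 410
  c_5 = 0·1999 + 0·66 + 0·2816 + (0)·(-3588) + 0·1217 + (0)·(-2449) + (-1)·(-1113) = 1113
  c_6 = 0·1999 + 0·66 + (-2)·(2816) + (0)·(-3588) + 0·1217 + (-5)·(-2449) + (0)·(-1113) = 6613
  c_7 = 0·1999 + 0·66 + (-1)·(2816) + (0)·(-3588) + 0·1217 + (-2)·(-2449) + (0)·(-1113) = 2082
Writing each c_i in base p = 19:
  c_1 = 1999 = 4·19^0 + 10·19^1 + 5·19^2
  c_2 = 3522 = 7·19^0 + 14·19^1 + 9·19^2
  c_3 = 104 = 9·19^0 + 5·19^1
  c_4 = 410 = 11·19^0 + 2·19^1 + 1·19^2
  c_5 = 1113 = 11·19^0 + 1·19^1 + 3·19^2
  c_6 = 6613 = 1·19^0 + 6·19^1 + 18·19^2
  c_7 = 2082 = 11·19^0 + 14·19^1 + 5·19^2
Factor λ_0 = (4, 7, 9, 11, 11, 1, 11)
Factor λ_1 = (10, 14, 5, 2, 1, 6, 14)
Factor λ_2 = (5, 9, 0, 1, 3, 18, 5)

((4, 7, 9, 11, 11, 1, 11), (10, 14, 5, 2, 1, 6, 14), (5, 9, 0, 1, 3, 18, 5))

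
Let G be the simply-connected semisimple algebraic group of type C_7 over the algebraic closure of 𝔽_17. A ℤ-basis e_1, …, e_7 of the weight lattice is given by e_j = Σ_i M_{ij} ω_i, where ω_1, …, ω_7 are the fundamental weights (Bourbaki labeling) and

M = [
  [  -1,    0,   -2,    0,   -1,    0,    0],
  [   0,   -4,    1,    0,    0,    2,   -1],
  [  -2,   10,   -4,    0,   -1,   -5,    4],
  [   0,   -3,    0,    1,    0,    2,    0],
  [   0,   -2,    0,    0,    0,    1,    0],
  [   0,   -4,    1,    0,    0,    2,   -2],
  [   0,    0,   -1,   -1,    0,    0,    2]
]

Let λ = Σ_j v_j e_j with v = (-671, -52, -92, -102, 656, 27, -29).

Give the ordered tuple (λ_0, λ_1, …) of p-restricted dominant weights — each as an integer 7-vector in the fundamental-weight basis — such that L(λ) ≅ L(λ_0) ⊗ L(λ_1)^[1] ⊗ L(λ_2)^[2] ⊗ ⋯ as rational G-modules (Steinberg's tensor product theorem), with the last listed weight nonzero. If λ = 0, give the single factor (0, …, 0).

((12, 12, 11, 6, 12, 7, 0), (11, 11, 16, 6, 7, 13, 8))

ω-coordinates c = M·v, v = (-671, -52, -92, -102, 656, 27, -29):
  c_1 = (-1)·(-671) + (0)·(-52) + (-2)·(-92) + (0)·(-102) + (-1)·(656) + 0·27 + (0)·(-29) = 199
  c_2 = (0)·(-671) + (-4)·(-52) + (1)·(-92) + (0)·(-102) + 0·656 + 2·27 + (-1)·(-29) = 199
  c_3 = (-2)·(-671) + (10)·(-52) + (-4)·(-92) + (0)·(-102) + (-1)·(656) + (-5)·(27) + (4)·(-29) = 283
  c_4 = (0)·(-671) + (-3)·(-52) + (0)·(-92) + (1)·(-102) + 0·656 + 2·27 + (0)·(-29) = 108
  c_5 = (0)·(-671) + (-2)·(-52) + (0)·(-92) + (0)·(-102) + 0·656 + 1·27 + (0)·(-29) = 131
  c_6 = (0)·(-671) + (-4)·(-52) + (1)·(-92) + (0)·(-102) + 0·656 + 2·27 + (-2)·(-29) = 228
  c_7 = (0)·(-671) + (0)·(-52) + (-1)·(-92) + (-1)·(-102) + 0·656 + 0·27 + (2)·(-29) = 136
Base-17 expansion of each c_i:
  c_1 = 199 = 12·17^0 + 11·17^1
  c_2 = 199 = 12·17^0 + 11·17^1
  c_3 = 283 = 11·17^0 + 16·17^1
  c_4 = 108 = 6·17^0 + 6·17^1
  c_5 = 131 = 12·17^0 + 7·17^1
  c_6 = 228 = 7·17^0 + 13·17^1
  c_7 = 136 = 0·17^0 + 8·17^1
λ_0 = (12, 12, 11, 6, 12, 7, 0)
λ_1 = (11, 11, 16, 6, 7, 13, 8)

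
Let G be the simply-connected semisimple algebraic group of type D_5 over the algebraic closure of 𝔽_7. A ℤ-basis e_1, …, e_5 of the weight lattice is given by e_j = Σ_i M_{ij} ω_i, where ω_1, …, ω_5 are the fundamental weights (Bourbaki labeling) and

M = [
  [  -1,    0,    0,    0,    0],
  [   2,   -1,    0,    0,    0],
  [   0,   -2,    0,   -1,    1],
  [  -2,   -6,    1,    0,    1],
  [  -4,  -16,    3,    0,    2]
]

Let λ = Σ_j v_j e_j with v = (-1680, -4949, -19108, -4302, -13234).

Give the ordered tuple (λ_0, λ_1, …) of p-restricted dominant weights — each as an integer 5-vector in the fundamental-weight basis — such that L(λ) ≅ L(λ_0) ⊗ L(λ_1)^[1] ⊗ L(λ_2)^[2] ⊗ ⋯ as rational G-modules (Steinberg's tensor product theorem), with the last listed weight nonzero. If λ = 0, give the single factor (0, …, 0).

((0, 0, 0, 5, 5), (2, 3, 5, 3, 0), (6, 4, 5, 0, 1), (4, 4, 2, 2, 6))

Change of basis e → ω: c = M·v where v = (-1680, -4949, -19108, -4302, -13234):
  c_1 = -1*-1680 + 0*-4949 + 0*-19108 + 0*-4302 + 0*-13234 = 1680
  c_2 = 2*-1680 + -1*-4949 + 0*-19108 + 0*-4302 + 0*-13234 = 1589
  c_3 = 0*-1680 + -2*-4949 + 0*-19108 + -1*-4302 + 1*-13234 = 966
  c_4 = -2*-1680 + -6*-4949 + 1*-19108 + 0*-4302 + 1*-13234 = 712
  c_5 = -4*-1680 + -16*-4949 + 3*-19108 + 0*-4302 + 2*-13234 = 2112
Writing each c_i in base p = 7:
  c_1 = 1680 = 0·7^0 + 2·7^1 + 6·7^2 + 4·7^3
  c_2 = 1589 = 0·7^0 + 3·7^1 + 4·7^2 + 4·7^3
  c_3 = 966 = 0·7^0 + 5·7^1 + 5·7^2 + 2·7^3
  c_4 = 712 = 5·7^0 + 3·7^1 + 0·7^2 + 2·7^3
  c_5 = 2112 = 5·7^0 + 0·7^1 + 1·7^2 + 6·7^3
p-restricted factor λ_0 = (0, 0, 0, 5, 5)
p-restricted factor λ_1 = (2, 3, 5, 3, 0)
p-restricted factor λ_2 = (6, 4, 5, 0, 1)
p-restricted factor λ_3 = (4, 4, 2, 2, 6)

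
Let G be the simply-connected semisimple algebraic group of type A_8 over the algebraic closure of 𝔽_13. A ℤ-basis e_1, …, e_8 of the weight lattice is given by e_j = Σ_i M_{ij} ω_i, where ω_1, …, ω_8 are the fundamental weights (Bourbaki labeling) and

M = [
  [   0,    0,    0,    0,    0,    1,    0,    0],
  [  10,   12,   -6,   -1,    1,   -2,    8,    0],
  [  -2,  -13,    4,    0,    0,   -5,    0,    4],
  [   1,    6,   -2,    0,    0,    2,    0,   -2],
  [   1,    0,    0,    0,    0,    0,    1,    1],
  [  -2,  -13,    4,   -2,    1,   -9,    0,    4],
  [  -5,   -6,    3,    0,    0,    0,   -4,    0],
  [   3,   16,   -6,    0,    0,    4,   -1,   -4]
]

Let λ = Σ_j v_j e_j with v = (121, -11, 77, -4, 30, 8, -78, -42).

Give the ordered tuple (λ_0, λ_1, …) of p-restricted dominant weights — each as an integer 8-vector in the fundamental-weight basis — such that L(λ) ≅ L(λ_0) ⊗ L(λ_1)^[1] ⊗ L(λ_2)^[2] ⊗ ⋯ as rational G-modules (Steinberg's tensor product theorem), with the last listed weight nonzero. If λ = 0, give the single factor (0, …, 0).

((8, 10, 1, 1, 1, 7, 4, 3),)

Compute c_i = Σ_j M_{ij} v_j with v = (121, -11, 77, -4, 30, 8, -78, -42):
  c_1 = (0)·(121) + (0)·(-11) + (0)·(77) + (0)·(-4) + (0)·(30) + (1)·(8) + (0)·(-78) + (0)·(-42) = 8
  c_2 = (10)·(121) + (12)·(-11) + (-6)·(77) + (-1)·(-4) + (1)·(30) + (-2)·(8) + (8)·(-78) + (0)·(-42) = 10
  c_3 = (-2)·(121) + (-13)·(-11) + (4)·(77) + (0)·(-4) + (0)·(30) + (-5)·(8) + (0)·(-78) + (4)·(-42) = 1
  c_4 = (1)·(121) + (6)·(-11) + (-2)·(77) + (0)·(-4) + (0)·(30) + (2)·(8) + (0)·(-78) + (-2)·(-42) = 1
  c_5 = (1)·(121) + (0)·(-11) + (0)·(77) + (0)·(-4) + (0)·(30) + (0)·(8) + (1)·(-78) + (1)·(-42) = 1
  c_6 = (-2)·(121) + (-13)·(-11) + (4)·(77) + (-2)·(-4) + (1)·(30) + (-9)·(8) + (0)·(-78) + (4)·(-42) = 7
  c_7 = (-5)·(121) + (-6)·(-11) + (3)·(77) + (0)·(-4) + (0)·(30) + (0)·(8) + (-4)·(-78) + (0)·(-42) = 4
  c_8 = (3)·(121) + (16)·(-11) + (-6)·(77) + (0)·(-4) + (0)·(30) + (4)·(8) + (-1)·(-78) + (-4)·(-42) = 3
Writing each c_i in base p = 13:
  c_1 = 8 = 8·13^0
  c_2 = 10 = 10·13^0
  c_3 = 1 = 1·13^0
  c_4 = 1 = 1·13^0
  c_5 = 1 = 1·13^0
  c_6 = 7 = 7·13^0
  c_7 = 4 = 4·13^0
  c_8 = 3 = 3·13^0
p-restricted factor λ_0 = (8, 10, 1, 1, 1, 7, 4, 3)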